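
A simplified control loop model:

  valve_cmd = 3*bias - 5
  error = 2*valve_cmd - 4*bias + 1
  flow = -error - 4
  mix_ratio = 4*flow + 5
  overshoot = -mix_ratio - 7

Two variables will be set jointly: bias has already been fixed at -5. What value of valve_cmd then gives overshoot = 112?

valve_cmd = 3

With bias held at -5:
Intervening on valve_cmd fixes its value directly, overriding its dependence on bias.
Substituting into the error equation gives error = 2*valve_cmd + 21.
Substituting into the flow equation gives flow = -2*valve_cmd - 25.
Substituting into the mix_ratio equation gives mix_ratio = -8*valve_cmd - 95.
Substituting into the overshoot equation gives overshoot = 8*valve_cmd + 88.
Solve 8*valve_cmd + 88 = 112: valve_cmd = (112 - 88) / 8 = 3.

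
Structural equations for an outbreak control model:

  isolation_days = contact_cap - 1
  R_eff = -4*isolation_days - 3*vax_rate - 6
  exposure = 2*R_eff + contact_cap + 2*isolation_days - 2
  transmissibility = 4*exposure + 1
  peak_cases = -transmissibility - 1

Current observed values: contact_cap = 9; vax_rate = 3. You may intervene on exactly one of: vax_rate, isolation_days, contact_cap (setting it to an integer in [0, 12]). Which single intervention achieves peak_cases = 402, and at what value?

Intervening on vax_rate: with other inputs at their observed values, peak_cases = 24*vax_rate + 210. Solving for 402 gives vax_rate = 8, within [0, 12].
Intervening on isolation_days: peak_cases = 24*isolation_days + 90. Reaching 402 requires isolation_days = 13, outside [0, 12].
Intervening on contact_cap: peak_cases = 20*contact_cap + 102. Reaching 402 requires contact_cap = 15, outside [0, 12].

set vax_rate = 8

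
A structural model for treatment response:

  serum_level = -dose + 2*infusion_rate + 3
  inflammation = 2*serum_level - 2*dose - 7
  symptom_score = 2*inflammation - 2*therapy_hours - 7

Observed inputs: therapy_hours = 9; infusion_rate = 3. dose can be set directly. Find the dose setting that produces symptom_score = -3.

dose = 0

Substituting into the serum_level equation gives serum_level = -dose + 9.
Substituting into the inflammation equation gives inflammation = -4*dose + 11.
This gives symptom_score = -8*dose - 3.
Solve -8*dose - 3 = -3: dose = (-3 + 3) / -8 = 0.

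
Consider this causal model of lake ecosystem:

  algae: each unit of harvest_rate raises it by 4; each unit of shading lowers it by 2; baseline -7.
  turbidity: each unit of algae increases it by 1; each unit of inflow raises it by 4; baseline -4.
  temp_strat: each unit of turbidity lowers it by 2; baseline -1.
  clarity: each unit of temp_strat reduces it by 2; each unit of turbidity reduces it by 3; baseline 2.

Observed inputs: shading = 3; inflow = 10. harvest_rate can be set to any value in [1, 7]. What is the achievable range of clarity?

31 to 55

Substituting into the algae equation gives algae = 4*harvest_rate - 13.
turbidity becomes 4*harvest_rate + 23.
This gives temp_strat = -8*harvest_rate - 47.
Substituting into the clarity equation gives clarity = 4*harvest_rate + 27.
Linear in harvest_rate, so extremes are at the endpoints: harvest_rate = 1 gives clarity = 31; harvest_rate = 7 gives clarity = 55.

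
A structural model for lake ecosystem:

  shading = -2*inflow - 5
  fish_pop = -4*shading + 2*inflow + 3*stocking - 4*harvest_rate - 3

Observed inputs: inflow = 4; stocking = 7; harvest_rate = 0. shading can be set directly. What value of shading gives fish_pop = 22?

shading = 1

Intervening on shading fixes its value directly, overriding its dependence on inflow.
Substituting into the fish_pop equation gives fish_pop = -4*shading + 26.
Solve -4*shading + 26 = 22: shading = (22 - 26) / -4 = 1.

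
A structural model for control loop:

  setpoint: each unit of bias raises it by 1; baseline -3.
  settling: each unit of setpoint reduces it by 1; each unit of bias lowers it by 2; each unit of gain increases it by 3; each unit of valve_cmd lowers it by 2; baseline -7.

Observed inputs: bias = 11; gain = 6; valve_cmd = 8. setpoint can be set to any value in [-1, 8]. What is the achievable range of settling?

-35 to -26

Intervening on setpoint fixes its value directly, overriding its dependence on bias.
Substituting into the settling equation gives settling = -setpoint - 27.
Linear in setpoint, so extremes are at the endpoints: setpoint = -1 gives settling = -26; setpoint = 8 gives settling = -35.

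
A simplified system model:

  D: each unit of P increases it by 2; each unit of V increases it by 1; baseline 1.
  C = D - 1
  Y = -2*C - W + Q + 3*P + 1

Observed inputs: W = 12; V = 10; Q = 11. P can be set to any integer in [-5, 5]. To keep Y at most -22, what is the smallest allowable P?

P = 2

Substituting into the D equation gives D = 2*P + 11.
This gives C = 2*P + 10.
So Y = -P - 20.
Require -P - 20 ≤ -22, so P ≥ 2.
The smallest integer in [-5, 5] satisfying this is 2.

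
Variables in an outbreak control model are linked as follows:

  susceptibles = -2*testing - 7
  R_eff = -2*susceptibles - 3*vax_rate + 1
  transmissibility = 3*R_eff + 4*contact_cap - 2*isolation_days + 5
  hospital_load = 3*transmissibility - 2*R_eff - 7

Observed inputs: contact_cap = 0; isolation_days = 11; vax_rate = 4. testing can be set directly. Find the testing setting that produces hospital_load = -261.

Substituting into the R_eff equation gives R_eff = 4*testing + 3.
transmissibility becomes 12*testing - 8.
So hospital_load = 28*testing - 37.
Solve 28*testing - 37 = -261: testing = (-261 + 37) / 28 = -8.

testing = -8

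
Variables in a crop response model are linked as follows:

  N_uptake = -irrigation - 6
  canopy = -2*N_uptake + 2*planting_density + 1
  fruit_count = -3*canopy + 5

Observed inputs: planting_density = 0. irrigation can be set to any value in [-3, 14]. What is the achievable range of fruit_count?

Substituting into the canopy equation gives canopy = 2*irrigation + 13.
So fruit_count = -6*irrigation - 34.
Linear in irrigation, so extremes are at the endpoints: irrigation = -3 gives fruit_count = -16; irrigation = 14 gives fruit_count = -118.

-118 to -16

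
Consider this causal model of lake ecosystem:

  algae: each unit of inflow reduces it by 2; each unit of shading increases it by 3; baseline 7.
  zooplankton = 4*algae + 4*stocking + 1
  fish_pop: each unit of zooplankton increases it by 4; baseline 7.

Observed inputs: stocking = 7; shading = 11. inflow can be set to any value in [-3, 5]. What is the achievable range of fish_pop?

Substituting into the algae equation gives algae = -2*inflow + 40.
Substituting into the zooplankton equation gives zooplankton = -8*inflow + 189.
So fish_pop = -32*inflow + 763.
Linear in inflow, so extremes are at the endpoints: inflow = -3 gives fish_pop = 859; inflow = 5 gives fish_pop = 603.

603 to 859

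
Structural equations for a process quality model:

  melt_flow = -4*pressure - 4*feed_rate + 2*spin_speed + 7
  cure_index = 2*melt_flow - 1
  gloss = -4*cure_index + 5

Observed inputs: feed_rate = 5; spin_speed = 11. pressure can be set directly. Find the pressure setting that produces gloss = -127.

Substituting into the melt_flow equation gives melt_flow = -4*pressure + 9.
cure_index becomes -8*pressure + 17.
Substituting into the gloss equation gives gloss = 32*pressure - 63.
Solve 32*pressure - 63 = -127: pressure = (-127 + 63) / 32 = -2.

pressure = -2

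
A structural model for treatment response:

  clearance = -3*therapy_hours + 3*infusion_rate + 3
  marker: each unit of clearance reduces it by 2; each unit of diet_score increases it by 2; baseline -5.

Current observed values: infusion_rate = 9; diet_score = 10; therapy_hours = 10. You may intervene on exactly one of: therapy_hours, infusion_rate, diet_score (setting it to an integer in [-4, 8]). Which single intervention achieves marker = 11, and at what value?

set diet_score = 8

Intervening on therapy_hours: marker = 6*therapy_hours - 45. Reaching 11 requires therapy_hours = 28/3, not an integer.
Intervening on infusion_rate: marker = -6*infusion_rate + 69. Reaching 11 requires infusion_rate = 29/3, not an integer.
Intervening on diet_score: with other inputs at their observed values, marker = 2*diet_score - 5. Solving for 11 gives diet_score = 8, within [-4, 8].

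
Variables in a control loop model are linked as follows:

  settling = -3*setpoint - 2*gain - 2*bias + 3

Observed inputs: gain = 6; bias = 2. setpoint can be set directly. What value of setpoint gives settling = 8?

setpoint = -7

Substituting into the settling equation gives settling = -3*setpoint - 13.
Solve -3*setpoint - 13 = 8: setpoint = (8 + 13) / -3 = -7.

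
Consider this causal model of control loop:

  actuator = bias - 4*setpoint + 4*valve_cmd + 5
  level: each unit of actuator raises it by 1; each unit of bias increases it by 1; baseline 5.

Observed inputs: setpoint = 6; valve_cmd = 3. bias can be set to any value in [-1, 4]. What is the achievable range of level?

Substituting into the actuator equation gives actuator = bias - 7.
This gives level = 2*bias - 2.
Linear in bias, so extremes are at the endpoints: bias = -1 gives level = -4; bias = 4 gives level = 6.

-4 to 6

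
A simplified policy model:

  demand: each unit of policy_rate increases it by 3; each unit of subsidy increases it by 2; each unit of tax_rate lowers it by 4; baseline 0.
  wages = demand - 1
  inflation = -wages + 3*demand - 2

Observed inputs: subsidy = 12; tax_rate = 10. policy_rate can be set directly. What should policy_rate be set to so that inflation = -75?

policy_rate = -7

Substituting into the demand equation gives demand = 3*policy_rate - 16.
Substituting into the wages equation gives wages = 3*policy_rate - 17.
Substituting into the inflation equation gives inflation = 6*policy_rate - 33.
Solve 6*policy_rate - 33 = -75: policy_rate = (-75 + 33) / 6 = -7.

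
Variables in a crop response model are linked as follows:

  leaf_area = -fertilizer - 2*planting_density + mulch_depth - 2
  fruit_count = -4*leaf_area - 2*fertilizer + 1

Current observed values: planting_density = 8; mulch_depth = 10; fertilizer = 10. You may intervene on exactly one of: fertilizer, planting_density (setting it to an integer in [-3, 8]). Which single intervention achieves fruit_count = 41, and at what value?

Intervening on fertilizer: with other inputs at their observed values, fruit_count = 2*fertilizer + 33. Solving for 41 gives fertilizer = 4, within [-3, 8].
Intervening on planting_density: fruit_count = 8*planting_density - 11. Reaching 41 requires planting_density = 13/2, not an integer.

set fertilizer = 4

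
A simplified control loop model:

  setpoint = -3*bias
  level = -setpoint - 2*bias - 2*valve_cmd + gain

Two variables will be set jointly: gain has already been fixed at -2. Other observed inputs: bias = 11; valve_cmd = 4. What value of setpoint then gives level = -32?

setpoint = 0

With gain held at -2:
Intervening on setpoint fixes its value directly, overriding its dependence on bias.
Substituting into the level equation gives level = -setpoint - 32.
Solve -setpoint - 32 = -32: setpoint = (-32 + 32) / -1 = 0.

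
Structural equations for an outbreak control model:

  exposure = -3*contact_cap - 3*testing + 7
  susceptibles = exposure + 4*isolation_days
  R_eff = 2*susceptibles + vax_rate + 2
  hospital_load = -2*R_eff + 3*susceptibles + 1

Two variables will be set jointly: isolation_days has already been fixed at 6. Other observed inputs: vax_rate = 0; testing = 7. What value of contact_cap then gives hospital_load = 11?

With isolation_days held at 6:
Substituting into the exposure equation gives exposure = -3*contact_cap - 14.
So susceptibles = -3*contact_cap + 10.
This gives R_eff = -6*contact_cap + 22.
hospital_load becomes 3*contact_cap - 13.
Solve 3*contact_cap - 13 = 11: contact_cap = (11 + 13) / 3 = 8.

contact_cap = 8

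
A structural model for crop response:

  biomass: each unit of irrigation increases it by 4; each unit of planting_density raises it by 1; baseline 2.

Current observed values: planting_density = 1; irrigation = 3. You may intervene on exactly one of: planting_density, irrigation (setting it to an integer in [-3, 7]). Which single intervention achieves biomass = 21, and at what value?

set planting_density = 7

Intervening on planting_density: with other inputs at their observed values, biomass = planting_density + 14. Solving for 21 gives planting_density = 7, within [-3, 7].
Intervening on irrigation: biomass = 4*irrigation + 3. Reaching 21 requires irrigation = 9/2, not an integer.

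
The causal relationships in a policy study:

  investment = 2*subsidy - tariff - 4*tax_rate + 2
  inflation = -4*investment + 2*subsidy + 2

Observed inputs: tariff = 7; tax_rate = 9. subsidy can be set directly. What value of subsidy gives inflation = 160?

Substituting into the investment equation gives investment = 2*subsidy - 41.
inflation becomes -6*subsidy + 166.
Solve -6*subsidy + 166 = 160: subsidy = (160 - 166) / -6 = 1.

subsidy = 1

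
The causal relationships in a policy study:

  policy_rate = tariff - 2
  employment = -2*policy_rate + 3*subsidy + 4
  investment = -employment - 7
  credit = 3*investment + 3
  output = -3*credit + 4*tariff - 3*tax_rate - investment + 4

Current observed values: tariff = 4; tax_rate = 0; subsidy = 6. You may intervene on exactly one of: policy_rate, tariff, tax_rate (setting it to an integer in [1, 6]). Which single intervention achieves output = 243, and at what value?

set tax_rate = 6

Intervening on policy_rate: output = -20*policy_rate + 301. Reaching 243 requires policy_rate = 29/10, not an integer.
Intervening on tariff: output = -16*tariff + 325. Reaching 243 requires tariff = 41/8, not an integer.
Intervening on tax_rate: with other inputs at their observed values, output = -3*tax_rate + 261. Solving for 243 gives tax_rate = 6, within [1, 6].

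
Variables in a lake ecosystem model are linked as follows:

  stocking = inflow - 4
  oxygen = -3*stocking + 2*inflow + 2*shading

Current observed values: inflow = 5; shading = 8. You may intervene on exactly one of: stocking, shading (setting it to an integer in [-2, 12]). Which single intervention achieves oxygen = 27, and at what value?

Intervening on stocking: oxygen = -3*stocking + 26. Reaching 27 requires stocking = -1/3, not an integer.
Intervening on shading: with other inputs at their observed values, oxygen = 2*shading + 7. Solving for 27 gives shading = 10, within [-2, 12].

set shading = 10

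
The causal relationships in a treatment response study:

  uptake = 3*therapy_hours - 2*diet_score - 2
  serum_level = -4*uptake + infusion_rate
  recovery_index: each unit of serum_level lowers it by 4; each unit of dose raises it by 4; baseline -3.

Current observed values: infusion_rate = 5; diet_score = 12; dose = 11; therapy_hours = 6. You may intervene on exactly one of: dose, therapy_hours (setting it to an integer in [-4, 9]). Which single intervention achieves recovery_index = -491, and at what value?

set therapy_hours = -2

Intervening on dose: recovery_index = 4*dose - 151. Reaching -491 requires dose = -85, outside [-4, 9].
Intervening on therapy_hours: with other inputs at their observed values, recovery_index = 48*therapy_hours - 395. Solving for -491 gives therapy_hours = -2, within [-4, 9].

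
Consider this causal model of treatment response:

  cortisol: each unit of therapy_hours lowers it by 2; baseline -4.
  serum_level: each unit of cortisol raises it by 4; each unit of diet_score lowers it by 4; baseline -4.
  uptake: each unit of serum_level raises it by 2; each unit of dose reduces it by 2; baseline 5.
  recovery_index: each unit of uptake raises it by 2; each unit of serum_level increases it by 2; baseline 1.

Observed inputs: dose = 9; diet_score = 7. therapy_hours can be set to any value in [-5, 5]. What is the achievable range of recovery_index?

Substituting into the serum_level equation gives serum_level = -8*therapy_hours - 48.
Substituting into the uptake equation gives uptake = -16*therapy_hours - 109.
Substituting into the recovery_index equation gives recovery_index = -48*therapy_hours - 313.
Linear in therapy_hours, so extremes are at the endpoints: therapy_hours = -5 gives recovery_index = -73; therapy_hours = 5 gives recovery_index = -553.

-553 to -73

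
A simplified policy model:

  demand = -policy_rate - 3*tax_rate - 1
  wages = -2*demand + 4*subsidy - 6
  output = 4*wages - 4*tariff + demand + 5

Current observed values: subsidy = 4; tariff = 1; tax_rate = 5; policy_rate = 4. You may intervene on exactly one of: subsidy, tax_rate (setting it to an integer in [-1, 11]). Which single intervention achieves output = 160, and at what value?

set tax_rate = 4

Intervening on subsidy: output = 16*subsidy + 117. Reaching 160 requires subsidy = 43/16, not an integer.
Intervening on tax_rate: with other inputs at their observed values, output = 21*tax_rate + 76. Solving for 160 gives tax_rate = 4, within [-1, 11].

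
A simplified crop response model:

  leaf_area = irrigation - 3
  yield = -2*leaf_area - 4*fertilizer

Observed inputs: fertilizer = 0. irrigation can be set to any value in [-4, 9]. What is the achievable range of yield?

Substituting into the yield equation gives yield = -2*irrigation + 6.
Linear in irrigation, so extremes are at the endpoints: irrigation = -4 gives yield = 14; irrigation = 9 gives yield = -12.

-12 to 14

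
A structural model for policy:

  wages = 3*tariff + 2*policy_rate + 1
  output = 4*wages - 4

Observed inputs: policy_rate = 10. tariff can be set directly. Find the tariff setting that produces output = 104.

tariff = 2

Substituting into the wages equation gives wages = 3*tariff + 21.
So output = 12*tariff + 80.
Solve 12*tariff + 80 = 104: tariff = (104 - 80) / 12 = 2.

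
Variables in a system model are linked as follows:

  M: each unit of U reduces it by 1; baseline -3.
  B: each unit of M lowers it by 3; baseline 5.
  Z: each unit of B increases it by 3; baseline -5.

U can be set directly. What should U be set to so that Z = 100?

Substituting into the B equation gives B = 3*U + 14.
Substituting into the Z equation gives Z = 9*U + 37.
Solve 9*U + 37 = 100: U = (100 - 37) / 9 = 7.

U = 7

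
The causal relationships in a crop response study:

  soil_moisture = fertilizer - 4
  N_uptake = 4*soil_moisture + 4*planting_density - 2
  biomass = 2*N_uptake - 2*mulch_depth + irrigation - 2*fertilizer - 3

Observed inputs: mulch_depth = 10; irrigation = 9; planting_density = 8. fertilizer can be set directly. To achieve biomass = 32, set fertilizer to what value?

Substituting into the N_uptake equation gives N_uptake = 4*fertilizer + 14.
Substituting into the biomass equation gives biomass = 6*fertilizer + 14.
Solve 6*fertilizer + 14 = 32: fertilizer = (32 - 14) / 6 = 3.

fertilizer = 3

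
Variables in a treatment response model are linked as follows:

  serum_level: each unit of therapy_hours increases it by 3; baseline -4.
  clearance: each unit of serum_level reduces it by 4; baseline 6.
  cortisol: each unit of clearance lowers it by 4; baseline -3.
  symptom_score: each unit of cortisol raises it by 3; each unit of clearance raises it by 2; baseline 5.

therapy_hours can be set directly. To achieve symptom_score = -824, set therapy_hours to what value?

Substituting into the clearance equation gives clearance = -12*therapy_hours + 22.
This gives cortisol = 48*therapy_hours - 91.
So symptom_score = 120*therapy_hours - 224.
Solve 120*therapy_hours - 224 = -824: therapy_hours = (-824 + 224) / 120 = -5.

therapy_hours = -5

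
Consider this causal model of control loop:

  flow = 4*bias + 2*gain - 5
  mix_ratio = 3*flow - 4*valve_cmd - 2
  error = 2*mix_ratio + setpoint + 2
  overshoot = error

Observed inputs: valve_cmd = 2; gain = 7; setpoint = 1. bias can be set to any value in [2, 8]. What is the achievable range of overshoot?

85 to 229

Substituting into the flow equation gives flow = 4*bias + 9.
Substituting into the mix_ratio equation gives mix_ratio = 12*bias + 17.
So error = 24*bias + 37.
Substituting into the overshoot equation gives overshoot = 24*bias + 37.
Linear in bias, so extremes are at the endpoints: bias = 2 gives overshoot = 85; bias = 8 gives overshoot = 229.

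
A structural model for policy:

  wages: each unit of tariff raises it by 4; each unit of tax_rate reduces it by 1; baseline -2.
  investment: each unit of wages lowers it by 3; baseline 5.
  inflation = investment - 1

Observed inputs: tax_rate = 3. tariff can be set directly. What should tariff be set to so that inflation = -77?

Substituting into the wages equation gives wages = 4*tariff - 5.
Substituting into the investment equation gives investment = -12*tariff + 20.
This gives inflation = -12*tariff + 19.
Solve -12*tariff + 19 = -77: tariff = (-77 - 19) / -12 = 8.

tariff = 8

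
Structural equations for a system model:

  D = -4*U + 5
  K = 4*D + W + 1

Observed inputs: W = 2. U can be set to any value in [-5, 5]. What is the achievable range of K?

Substituting into the K equation gives K = -16*U + 23.
Linear in U, so extremes are at the endpoints: U = -5 gives K = 103; U = 5 gives K = -57.

-57 to 103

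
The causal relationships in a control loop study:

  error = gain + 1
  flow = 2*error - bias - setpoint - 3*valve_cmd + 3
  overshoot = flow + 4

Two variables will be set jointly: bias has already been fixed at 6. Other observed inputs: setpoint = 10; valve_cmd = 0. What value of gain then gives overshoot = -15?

gain = -4

With bias held at 6:
Substituting into the flow equation gives flow = 2*gain - 11.
overshoot becomes 2*gain - 7.
Solve 2*gain - 7 = -15: gain = (-15 + 7) / 2 = -4.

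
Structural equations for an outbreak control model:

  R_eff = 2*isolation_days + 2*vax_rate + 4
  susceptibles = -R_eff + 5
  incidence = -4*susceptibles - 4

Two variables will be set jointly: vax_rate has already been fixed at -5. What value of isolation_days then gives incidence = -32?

With vax_rate held at -5:
Substituting into the R_eff equation gives R_eff = 2*isolation_days - 6.
So susceptibles = -2*isolation_days + 11.
Substituting into the incidence equation gives incidence = 8*isolation_days - 48.
Solve 8*isolation_days - 48 = -32: isolation_days = (-32 + 48) / 8 = 2.

isolation_days = 2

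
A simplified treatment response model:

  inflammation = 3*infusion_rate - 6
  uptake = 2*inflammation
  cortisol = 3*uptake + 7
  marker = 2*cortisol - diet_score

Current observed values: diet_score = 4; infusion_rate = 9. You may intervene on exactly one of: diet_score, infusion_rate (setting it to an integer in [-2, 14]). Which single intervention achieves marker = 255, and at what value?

set diet_score = 11

Intervening on diet_score: with other inputs at their observed values, marker = -diet_score + 266. Solving for 255 gives diet_score = 11, within [-2, 14].
Intervening on infusion_rate: marker = 36*infusion_rate - 62. Reaching 255 requires infusion_rate = 317/36, not an integer.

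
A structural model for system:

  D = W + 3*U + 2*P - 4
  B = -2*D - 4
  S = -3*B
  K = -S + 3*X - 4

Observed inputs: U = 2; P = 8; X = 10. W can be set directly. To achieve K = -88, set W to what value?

Substituting into the D equation gives D = W + 18.
Substituting into the B equation gives B = -2*W - 40.
So S = 6*W + 120.
Substituting into the K equation gives K = -6*W - 94.
Solve -6*W - 94 = -88: W = (-88 + 94) / -6 = -1.

W = -1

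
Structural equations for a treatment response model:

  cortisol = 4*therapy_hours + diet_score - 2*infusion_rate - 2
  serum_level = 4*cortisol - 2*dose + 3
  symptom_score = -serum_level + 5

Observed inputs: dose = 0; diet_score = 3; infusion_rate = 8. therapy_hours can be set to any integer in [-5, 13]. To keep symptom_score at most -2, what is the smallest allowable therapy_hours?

therapy_hours = 4

Substituting into the cortisol equation gives cortisol = 4*therapy_hours - 15.
This gives serum_level = 16*therapy_hours - 57.
Substituting into the symptom_score equation gives symptom_score = -16*therapy_hours + 62.
Require -16*therapy_hours + 62 ≤ -2, so therapy_hours ≥ 4.
The smallest integer in [-5, 13] satisfying this is 4.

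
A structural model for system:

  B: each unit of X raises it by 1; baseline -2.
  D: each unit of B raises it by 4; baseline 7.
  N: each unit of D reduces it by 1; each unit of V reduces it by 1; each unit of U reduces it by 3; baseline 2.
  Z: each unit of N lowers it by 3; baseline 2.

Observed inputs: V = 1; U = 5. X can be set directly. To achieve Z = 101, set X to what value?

Substituting into the D equation gives D = 4*X - 1.
Substituting into the N equation gives N = -4*X - 13.
Substituting into the Z equation gives Z = 12*X + 41.
Solve 12*X + 41 = 101: X = (101 - 41) / 12 = 5.

X = 5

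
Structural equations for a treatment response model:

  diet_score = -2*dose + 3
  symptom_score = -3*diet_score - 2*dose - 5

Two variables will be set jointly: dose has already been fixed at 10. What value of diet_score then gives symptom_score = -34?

diet_score = 3

With dose held at 10:
Intervening on diet_score fixes its value directly, overriding its dependence on dose.
Substituting into the symptom_score equation gives symptom_score = -3*diet_score - 25.
Solve -3*diet_score - 25 = -34: diet_score = (-34 + 25) / -3 = 3.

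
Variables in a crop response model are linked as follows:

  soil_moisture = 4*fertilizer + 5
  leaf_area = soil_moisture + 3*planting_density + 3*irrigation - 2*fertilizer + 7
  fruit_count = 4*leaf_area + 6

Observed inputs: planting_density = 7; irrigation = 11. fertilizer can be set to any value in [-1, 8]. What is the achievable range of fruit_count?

Substituting into the leaf_area equation gives leaf_area = 2*fertilizer + 66.
fruit_count becomes 8*fertilizer + 270.
Linear in fertilizer, so extremes are at the endpoints: fertilizer = -1 gives fruit_count = 262; fertilizer = 8 gives fruit_count = 334.

262 to 334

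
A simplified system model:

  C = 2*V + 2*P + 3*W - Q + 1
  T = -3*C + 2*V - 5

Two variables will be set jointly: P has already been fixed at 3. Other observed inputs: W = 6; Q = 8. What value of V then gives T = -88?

V = 8

With P held at 3:
Substituting into the C equation gives C = 2*V + 17.
So T = -4*V - 56.
Solve -4*V - 56 = -88: V = (-88 + 56) / -4 = 8.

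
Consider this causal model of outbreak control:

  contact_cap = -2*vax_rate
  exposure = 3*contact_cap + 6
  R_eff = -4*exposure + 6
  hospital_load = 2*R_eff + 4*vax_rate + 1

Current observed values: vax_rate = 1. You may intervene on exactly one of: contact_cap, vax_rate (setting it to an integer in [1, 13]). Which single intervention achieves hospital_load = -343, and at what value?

Intervening on contact_cap: with other inputs at their observed values, hospital_load = -24*contact_cap - 31. Solving for -343 gives contact_cap = 13, within [1, 13].
Intervening on vax_rate: hospital_load = 52*vax_rate - 35. Reaching -343 requires vax_rate = -77/13, not an integer.

set contact_cap = 13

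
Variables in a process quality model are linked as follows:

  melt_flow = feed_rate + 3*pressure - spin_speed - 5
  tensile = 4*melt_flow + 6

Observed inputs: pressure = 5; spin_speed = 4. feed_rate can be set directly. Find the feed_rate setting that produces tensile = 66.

Substituting into the melt_flow equation gives melt_flow = feed_rate + 6.
So tensile = 4*feed_rate + 30.
Solve 4*feed_rate + 30 = 66: feed_rate = (66 - 30) / 4 = 9.

feed_rate = 9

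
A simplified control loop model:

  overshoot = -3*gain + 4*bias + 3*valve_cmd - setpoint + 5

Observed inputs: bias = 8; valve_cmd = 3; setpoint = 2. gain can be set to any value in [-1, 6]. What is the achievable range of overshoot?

26 to 47

Substituting into the overshoot equation gives overshoot = -3*gain + 44.
Linear in gain, so extremes are at the endpoints: gain = -1 gives overshoot = 47; gain = 6 gives overshoot = 26.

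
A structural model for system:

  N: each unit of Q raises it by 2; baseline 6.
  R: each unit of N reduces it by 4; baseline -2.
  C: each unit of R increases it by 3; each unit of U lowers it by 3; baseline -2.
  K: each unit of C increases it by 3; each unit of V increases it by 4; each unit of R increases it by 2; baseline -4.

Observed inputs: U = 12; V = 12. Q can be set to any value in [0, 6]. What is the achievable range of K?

Substituting into the R equation gives R = -8*Q - 26.
Substituting into the C equation gives C = -24*Q - 116.
This gives K = -88*Q - 356.
Linear in Q, so extremes are at the endpoints: Q = 0 gives K = -356; Q = 6 gives K = -884.

-884 to -356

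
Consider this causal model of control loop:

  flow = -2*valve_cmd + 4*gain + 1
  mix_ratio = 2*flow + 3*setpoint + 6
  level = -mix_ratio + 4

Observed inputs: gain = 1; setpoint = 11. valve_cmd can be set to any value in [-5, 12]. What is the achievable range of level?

Substituting into the flow equation gives flow = -2*valve_cmd + 5.
Substituting into the mix_ratio equation gives mix_ratio = -4*valve_cmd + 49.
level becomes 4*valve_cmd - 45.
Linear in valve_cmd, so extremes are at the endpoints: valve_cmd = -5 gives level = -65; valve_cmd = 12 gives level = 3.

-65 to 3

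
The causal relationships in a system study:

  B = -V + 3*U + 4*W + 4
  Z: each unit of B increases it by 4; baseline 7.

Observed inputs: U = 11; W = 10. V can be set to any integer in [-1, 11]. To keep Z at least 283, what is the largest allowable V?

V = 8

Substituting into the B equation gives B = -V + 77.
Substituting into the Z equation gives Z = -4*V + 315.
Require -4*V + 315 ≥ 283, so V ≤ 8.
The largest integer in [-1, 11] satisfying this is 8.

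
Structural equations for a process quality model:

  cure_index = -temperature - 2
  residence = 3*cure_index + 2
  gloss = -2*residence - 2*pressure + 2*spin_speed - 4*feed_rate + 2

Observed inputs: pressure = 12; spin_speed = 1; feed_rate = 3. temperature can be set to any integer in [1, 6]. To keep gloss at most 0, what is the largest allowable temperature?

Substituting into the residence equation gives residence = -3*temperature - 4.
gloss becomes 6*temperature - 24.
Require 6*temperature - 24 ≤ 0, so temperature ≤ 4.
The largest integer in [1, 6] satisfying this is 4.

temperature = 4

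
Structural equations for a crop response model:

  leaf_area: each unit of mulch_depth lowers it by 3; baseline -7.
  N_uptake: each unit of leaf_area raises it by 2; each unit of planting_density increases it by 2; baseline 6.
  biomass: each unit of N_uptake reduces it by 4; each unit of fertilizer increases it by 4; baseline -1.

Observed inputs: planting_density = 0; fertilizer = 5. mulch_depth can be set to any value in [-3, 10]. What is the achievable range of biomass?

-21 to 291

Substituting into the N_uptake equation gives N_uptake = -6*mulch_depth - 8.
Substituting into the biomass equation gives biomass = 24*mulch_depth + 51.
Linear in mulch_depth, so extremes are at the endpoints: mulch_depth = -3 gives biomass = -21; mulch_depth = 10 gives biomass = 291.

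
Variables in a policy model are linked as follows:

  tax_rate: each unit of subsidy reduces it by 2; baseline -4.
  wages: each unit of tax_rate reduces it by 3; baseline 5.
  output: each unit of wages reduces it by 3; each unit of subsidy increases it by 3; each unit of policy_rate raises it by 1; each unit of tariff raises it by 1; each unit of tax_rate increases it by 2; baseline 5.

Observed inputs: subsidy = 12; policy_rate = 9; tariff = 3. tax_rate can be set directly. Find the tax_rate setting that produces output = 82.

Intervening on tax_rate fixes its value directly, overriding its dependence on subsidy.
Substituting into the output equation gives output = 11*tax_rate + 38.
Solve 11*tax_rate + 38 = 82: tax_rate = (82 - 38) / 11 = 4.

tax_rate = 4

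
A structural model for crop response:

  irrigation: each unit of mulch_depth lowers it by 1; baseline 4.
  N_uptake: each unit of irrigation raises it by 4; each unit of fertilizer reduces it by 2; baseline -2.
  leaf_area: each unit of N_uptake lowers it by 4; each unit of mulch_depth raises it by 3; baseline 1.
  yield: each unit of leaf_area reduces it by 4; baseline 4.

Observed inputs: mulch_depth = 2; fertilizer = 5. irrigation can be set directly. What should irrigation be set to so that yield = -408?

Intervening on irrigation fixes its value directly, overriding its dependence on mulch_depth.
Substituting into the N_uptake equation gives N_uptake = 4*irrigation - 12.
This gives leaf_area = -16*irrigation + 55.
Substituting into the yield equation gives yield = 64*irrigation - 216.
Solve 64*irrigation - 216 = -408: irrigation = (-408 + 216) / 64 = -3.

irrigation = -3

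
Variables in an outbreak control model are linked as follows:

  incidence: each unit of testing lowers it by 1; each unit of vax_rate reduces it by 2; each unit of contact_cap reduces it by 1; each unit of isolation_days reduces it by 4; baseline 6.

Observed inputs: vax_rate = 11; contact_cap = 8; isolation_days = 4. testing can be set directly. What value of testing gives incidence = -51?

testing = 11

Substituting into the incidence equation gives incidence = -testing - 40.
Solve -testing - 40 = -51: testing = (-51 + 40) / -1 = 11.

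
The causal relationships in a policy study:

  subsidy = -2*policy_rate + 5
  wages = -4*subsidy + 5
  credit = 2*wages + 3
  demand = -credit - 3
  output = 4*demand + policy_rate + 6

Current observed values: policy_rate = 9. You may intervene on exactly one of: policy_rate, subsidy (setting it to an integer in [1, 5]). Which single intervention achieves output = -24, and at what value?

Intervening on policy_rate: with other inputs at their observed values, output = -63*policy_rate + 102. Solving for -24 gives policy_rate = 2, within [1, 5].
Intervening on subsidy: output = 32*subsidy - 49. Reaching -24 requires subsidy = 25/32, not an integer.

set policy_rate = 2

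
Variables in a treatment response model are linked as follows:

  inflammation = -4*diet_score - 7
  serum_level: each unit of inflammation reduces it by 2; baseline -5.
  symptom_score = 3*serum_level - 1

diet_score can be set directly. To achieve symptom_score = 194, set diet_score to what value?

Substituting into the serum_level equation gives serum_level = 8*diet_score + 9.
This gives symptom_score = 24*diet_score + 26.
Solve 24*diet_score + 26 = 194: diet_score = (194 - 26) / 24 = 7.

diet_score = 7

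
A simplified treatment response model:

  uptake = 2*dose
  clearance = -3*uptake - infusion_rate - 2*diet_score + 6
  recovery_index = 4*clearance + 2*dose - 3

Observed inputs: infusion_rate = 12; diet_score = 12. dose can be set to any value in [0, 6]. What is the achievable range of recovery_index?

-255 to -123

Substituting into the clearance equation gives clearance = -6*dose - 30.
This gives recovery_index = -22*dose - 123.
Linear in dose, so extremes are at the endpoints: dose = 0 gives recovery_index = -123; dose = 6 gives recovery_index = -255.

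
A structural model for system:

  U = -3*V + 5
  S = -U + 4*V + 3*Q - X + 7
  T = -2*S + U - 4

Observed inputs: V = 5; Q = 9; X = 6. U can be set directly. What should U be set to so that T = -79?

Intervening on U fixes its value directly, overriding its dependence on V.
Substituting into the S equation gives S = -U + 48.
This gives T = 3*U - 100.
Solve 3*U - 100 = -79: U = (-79 + 100) / 3 = 7.

U = 7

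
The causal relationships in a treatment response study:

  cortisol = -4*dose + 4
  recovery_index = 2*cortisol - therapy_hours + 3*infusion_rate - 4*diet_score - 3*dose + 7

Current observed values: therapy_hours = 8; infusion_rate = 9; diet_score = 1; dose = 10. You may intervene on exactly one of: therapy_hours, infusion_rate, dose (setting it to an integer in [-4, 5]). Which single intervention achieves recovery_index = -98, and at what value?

set infusion_rate = 3

Intervening on therapy_hours: recovery_index = -therapy_hours - 72. Reaching -98 requires therapy_hours = 26, outside [-4, 5].
Intervening on infusion_rate: with other inputs at their observed values, recovery_index = 3*infusion_rate - 107. Solving for -98 gives infusion_rate = 3, within [-4, 5].
Intervening on dose: recovery_index = -11*dose + 30. Reaching -98 requires dose = 128/11, not an integer.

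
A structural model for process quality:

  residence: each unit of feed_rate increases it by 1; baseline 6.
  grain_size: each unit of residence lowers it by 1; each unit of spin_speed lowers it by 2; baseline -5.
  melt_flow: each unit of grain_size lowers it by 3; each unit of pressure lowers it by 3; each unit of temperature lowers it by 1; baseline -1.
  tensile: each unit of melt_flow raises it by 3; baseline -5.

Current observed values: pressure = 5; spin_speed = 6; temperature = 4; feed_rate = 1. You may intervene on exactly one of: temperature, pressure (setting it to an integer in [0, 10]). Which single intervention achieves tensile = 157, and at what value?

Intervening on temperature: with other inputs at their observed values, tensile = -3*temperature + 163. Solving for 157 gives temperature = 2, within [0, 10].
Intervening on pressure: tensile = -9*pressure + 196. Reaching 157 requires pressure = 13/3, not an integer.

set temperature = 2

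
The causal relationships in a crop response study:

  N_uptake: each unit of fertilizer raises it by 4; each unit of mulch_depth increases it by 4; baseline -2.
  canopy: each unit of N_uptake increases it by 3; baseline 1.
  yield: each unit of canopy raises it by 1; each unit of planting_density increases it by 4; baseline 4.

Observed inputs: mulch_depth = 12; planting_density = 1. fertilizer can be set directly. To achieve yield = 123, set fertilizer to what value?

Substituting into the N_uptake equation gives N_uptake = 4*fertilizer + 46.
This gives canopy = 12*fertilizer + 139.
Substituting into the yield equation gives yield = 12*fertilizer + 147.
Solve 12*fertilizer + 147 = 123: fertilizer = (123 - 147) / 12 = -2.

fertilizer = -2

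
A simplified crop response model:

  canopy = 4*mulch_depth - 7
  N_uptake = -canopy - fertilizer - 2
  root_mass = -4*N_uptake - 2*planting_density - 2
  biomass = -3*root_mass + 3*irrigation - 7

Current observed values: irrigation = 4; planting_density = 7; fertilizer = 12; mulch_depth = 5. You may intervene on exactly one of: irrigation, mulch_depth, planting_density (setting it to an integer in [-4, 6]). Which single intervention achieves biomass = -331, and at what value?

Intervening on irrigation: biomass = 3*irrigation - 283. Reaching -331 requires irrigation = -16, outside [-4, 6].
Intervening on mulch_depth: biomass = -48*mulch_depth - 31. Reaching -331 requires mulch_depth = 25/4, not an integer.
Intervening on planting_density: with other inputs at their observed values, biomass = 6*planting_density - 313. Solving for -331 gives planting_density = -3, within [-4, 6].

set planting_density = -3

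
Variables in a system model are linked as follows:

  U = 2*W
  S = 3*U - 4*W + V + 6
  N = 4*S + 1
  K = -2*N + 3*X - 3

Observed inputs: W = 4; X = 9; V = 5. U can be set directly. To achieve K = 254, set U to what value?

U = -8

Intervening on U fixes its value directly, overriding its dependence on W.
Substituting into the S equation gives S = 3*U - 5.
Substituting into the N equation gives N = 12*U - 19.
Substituting into the K equation gives K = -24*U + 62.
Solve -24*U + 62 = 254: U = (254 - 62) / -24 = -8.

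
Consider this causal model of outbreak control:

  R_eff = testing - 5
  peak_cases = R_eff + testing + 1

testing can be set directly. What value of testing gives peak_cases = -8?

testing = -2

Substituting into the peak_cases equation gives peak_cases = 2*testing - 4.
Solve 2*testing - 4 = -8: testing = (-8 + 4) / 2 = -2.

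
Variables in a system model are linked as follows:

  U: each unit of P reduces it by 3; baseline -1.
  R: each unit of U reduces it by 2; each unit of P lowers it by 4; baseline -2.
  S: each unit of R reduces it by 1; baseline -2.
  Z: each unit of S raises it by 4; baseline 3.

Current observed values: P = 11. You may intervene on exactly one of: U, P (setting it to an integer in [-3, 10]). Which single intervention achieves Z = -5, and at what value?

Intervening on U: Z = 8*U + 179. Reaching -5 requires U = -23, outside [-3, 10].
Intervening on P: with other inputs at their observed values, Z = -8*P - 5. Solving for -5 gives P = 0, within [-3, 10].

set P = 0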